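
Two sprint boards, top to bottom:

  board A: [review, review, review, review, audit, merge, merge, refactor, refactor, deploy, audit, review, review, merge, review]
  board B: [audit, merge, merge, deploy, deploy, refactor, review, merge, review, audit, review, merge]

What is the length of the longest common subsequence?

7

Taking audit at board A[5]=board B[1] → merge at board A[6]=board B[2] → merge at board A[7]=board B[3] → refactor at board A[8]=board B[6] → audit at board A[11]=board B[10] → review at board A[13]=board B[11] → merge at board A[14]=board B[12] gives a common subsequence of length 7. The LCS DP gives dp[15][12] = 7, so this is optimal.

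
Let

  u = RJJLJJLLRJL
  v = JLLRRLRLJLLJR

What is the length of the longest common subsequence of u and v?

Pick J at u[3]=v[1]; then L at u[4]=v[2]; then L at u[7]=v[3]; then L at u[8]=v[6]; then R at u[9]=v[7]; then J at u[10]=v[9]; then L at u[11]=v[11]; all 7 characters appear in both, in order. Since dp[11][13] = 7, nothing longer is possible.

7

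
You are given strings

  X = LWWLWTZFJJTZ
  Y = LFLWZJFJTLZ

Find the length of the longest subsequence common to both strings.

Let dp[i][j] be the LCS length of the first i characters of X and the first j characters of Y. dp[i][j] = dp[i-1][j-1]+1 when the i-th and j-th characters match, else max(dp[i-1][j], dp[i][j-1]).
    ·  L  F  L  W  Z  J  F  J  T  L  Z
 ·  0  0  0  0  0  0  0  0  0  0  0  0
 L  0  1  1  1  1  1  1  1  1  1  1  1
 W  0  1  1  1  2  2  2  2  2  2  2  2
 W  0  1  1  1  2  2  2  2  2  2  2  2
 L  0  1  1  2  2  2  2  2  2  2  3  3
 W  0  1  1  2  3  3  3  3  3  3  3  3
 T  0  1  1  2  3  3  3  3  3  4  4  4
 Z  0  1  1  2  3  4  4  4  4  4  4  5
 F  0  1  2  2  3  4  4  5  5  5  5  5
 J  0  1  2  2  3  4  5  5  6  6  6  6
 J  0  1  2  2  3  4  5  5  6  6  6  6
 T  0  1  2  2  3  4  5  5  6  7  7  7
 Z  0  1  2  2  3  4  5  5  6  7  7  8
dp[12][11] = 8. One LCS (by backtracking along matches): LLWZFJTZ.

8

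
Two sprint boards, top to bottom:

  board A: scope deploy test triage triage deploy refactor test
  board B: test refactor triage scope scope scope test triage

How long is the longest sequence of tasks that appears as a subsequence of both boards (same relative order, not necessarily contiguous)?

3

Taking scope at board A[1]=board B[6] → test at board A[3]=board B[7] → triage at board A[5]=board B[8] gives a common subsequence of length 3. dp[8][8] = 3 confirms this is the maximum.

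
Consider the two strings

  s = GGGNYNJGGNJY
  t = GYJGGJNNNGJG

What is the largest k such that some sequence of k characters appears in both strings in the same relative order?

7

Let dp[i][j] be the LCS length of the first i characters of s and the first j characters of t. dp[i][j] = dp[i-1][j-1]+1 when the i-th and j-th characters match, else max(dp[i-1][j], dp[i][j-1]).
    ·  G  Y  J  G  G  J  N  N  N  G  J  G
 ·  0  0  0  0  0  0  0  0  0  0  0  0  0
 G  0  1  1  1  1  1  1  1  1  1  1  1  1
 G  0  1  1  1  2  2  2  2  2  2  2  2  2
 G  0  1  1  1  2  3  3  3  3  3  3  3  3
 N  0  1  1  1  2  3  3  4  4  4  4  4  4
 Y  0  1  2  2  2  3  3  4  4  4  4  4  4
 N  0  1  2  2  2  3  3  4  5  5  5  5  5
 J  0  1  2  3  3  3  4  4  5  5  5  6  6
 G  0  1  2  3  4  4  4  4  5  5  6  6  7
 G  0  1  2  3  4  5  5  5  5  5  6  6  7
 N  0  1  2  3  4  5  5  6  6  6  6  6  7
 J  0  1  2  3  4  5  6  6  6  6  6  7  7
 Y  0  1  2  3  4  5  6  6  6  6  6  7  7
dp[12][12] = 7. One LCS (by backtracking along matches): GGGNNJG.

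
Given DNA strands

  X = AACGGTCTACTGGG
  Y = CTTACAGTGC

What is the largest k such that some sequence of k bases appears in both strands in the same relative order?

7

Let dp[i][j] be the LCS length of the first i bases of X and the first j bases of Y. dp[i][j] = dp[i-1][j-1]+1 when the i-th and j-th bases match, else max(dp[i-1][j], dp[i][j-1]).
    ·  C  T  T  A  C  A  G  T  G  C
 ·  0  0  0  0  0  0  0  0  0  0  0
 A  0  0  0  0  1  1  1  1  1  1  1
 A  0  0  0  0  1  1  2  2  2  2  2
 C  0  1  1  1  1  2  2  2  2  2  3
 G  0  1  1  1  1  2  2  3  3  3  3
 G  0  1  1  1  1  2  2  3  3  4  4
 T  0  1  2  2  2  2  2  3  4  4  4
 C  0  1  2  2  2  3  3  3  4  4  5
 T  0  1  2  3  3  3  3  3  4  4  5
 A  0  1  2  3  4  4  4  4  4  4  5
 C  0  1  2  3  4  5  5  5  5  5  5
 T  0  1  2  3  4  5  5  5  6  6  6
 G  0  1  2  3  4  5  5  6  6  7  7
 G  0  1  2  3  4  5  5  6  6  7  7
 G  0  1  2  3  4  5  5  6  6  7  7
dp[14][10] = 7. One LCS (by backtracking along matches): CTTACTG.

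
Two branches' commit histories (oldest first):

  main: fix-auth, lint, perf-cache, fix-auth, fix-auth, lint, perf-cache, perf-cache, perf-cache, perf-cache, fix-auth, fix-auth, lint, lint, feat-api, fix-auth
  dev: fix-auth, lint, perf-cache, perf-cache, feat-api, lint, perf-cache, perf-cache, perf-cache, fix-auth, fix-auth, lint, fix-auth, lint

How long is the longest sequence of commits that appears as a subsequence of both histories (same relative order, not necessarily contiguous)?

11

Match fix-auth (main #1, dev #1), lint (main #2, dev #2), perf-cache (main #3, dev #4), lint (main #6, dev #6), perf-cache (main #8, dev #7), perf-cache (main #9, dev #8), perf-cache (main #10, dev #9), fix-auth (main #11, dev #10), fix-auth (main #12, dev #11), lint (main #13, dev #12), lint (main #14, dev #14) — 11 commits in the same relative order in both. The LCS DP gives dp[16][14] = 11, so this is optimal.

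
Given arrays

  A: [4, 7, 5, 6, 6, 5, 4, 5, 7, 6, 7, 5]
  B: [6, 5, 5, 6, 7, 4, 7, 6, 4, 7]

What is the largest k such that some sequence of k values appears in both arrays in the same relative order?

6

Let dp[i][j] be the LCS length of the first i values of A and the first j values of B. dp[i][j] = dp[i-1][j-1]+1 when the i-th and j-th values match, else max(dp[i-1][j], dp[i][j-1]).
    ·  6  5  5  6  7  4  7  6  4  7
 ·  0  0  0  0  0  0  0  0  0  0  0
 4  0  0  0  0  0  0  1  1  1  1  1
 7  0  0  0  0  0  1  1  2  2  2  2
 5  0  0  1  1  1  1  1  2  2  2  2
 6  0  1  1  1  2  2  2  2  3  3  3
 6  0  1  1  1  2  2  2  2  3  3  3
 5  0  1  2  2  2  2  2  2  3  3  3
 4  0  1  2  2  2  2  3  3  3  4  4
 5  0  1  2  3  3  3  3  3  3  4  4
 7  0  1  2  3  3  4  4  4  4  4  5
 6  0  1  2  3  4  4  4  4  5  5  5
 7  0  1  2  3  4  5  5  5  5  5  6
 5  0  1  2  3  4  5  5  5  5  5  6
dp[12][10] = 6. One LCS (by backtracking along matches): 5, 6, 4, 7, 6, 7.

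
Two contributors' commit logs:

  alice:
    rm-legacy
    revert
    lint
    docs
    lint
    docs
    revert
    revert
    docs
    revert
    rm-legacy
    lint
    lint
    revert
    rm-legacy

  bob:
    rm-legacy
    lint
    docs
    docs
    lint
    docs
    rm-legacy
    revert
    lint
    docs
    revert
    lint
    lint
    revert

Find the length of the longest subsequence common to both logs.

One common subsequence of length 11: rm-legacy at alice[1]=bob[1], then lint at alice[3]=bob[2], then docs at alice[4]=bob[4], then lint at alice[5]=bob[5], then docs at alice[6]=bob[6], then revert at alice[7]=bob[8], then docs at alice[9]=bob[10], then revert at alice[10]=bob[11], then lint at alice[12]=bob[12], then lint at alice[13]=bob[13], then revert at alice[14]=bob[14]. The LCS DP gives dp[15][14] = 11, so this is optimal.

11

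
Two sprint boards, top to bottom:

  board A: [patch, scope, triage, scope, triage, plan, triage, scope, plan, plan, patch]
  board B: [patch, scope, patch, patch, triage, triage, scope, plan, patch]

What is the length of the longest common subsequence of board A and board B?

Match patch at board A[1]=board B[1]; then scope at board A[2]=board B[2]; then triage at board A[5]=board B[5]; then triage at board A[7]=board B[6]; then scope at board A[8]=board B[7]; then plan at board A[10]=board B[8]; then patch at board A[11]=board B[9] — 7 tasks in the same relative order in both. Since dp[11][9] = 7, nothing longer is possible.

7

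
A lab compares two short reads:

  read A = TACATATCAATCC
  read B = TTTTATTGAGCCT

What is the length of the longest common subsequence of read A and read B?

7

Match T at read A[1]=read B[4], A at read A[4]=read B[5], T at read A[5]=read B[6], T at read A[7]=read B[7], A at read A[9]=read B[9], C at read A[12]=read B[11], C at read A[13]=read B[12] — 7 bases in the same relative order in both, and the DP table's final entry dp[13][13] is also 7, so no common subsequence is longer.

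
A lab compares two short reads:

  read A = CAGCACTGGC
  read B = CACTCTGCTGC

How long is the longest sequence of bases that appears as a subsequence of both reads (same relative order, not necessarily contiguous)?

Let dp[i][j] be the LCS length of the first i bases of read A and the first j bases of read B. dp[i][j] = dp[i-1][j-1]+1 when the i-th and j-th bases match, else max(dp[i-1][j], dp[i][j-1]).
    ·  C  A  C  T  C  T  G  C  T  G  C
 ·  0  0  0  0  0  0  0  0  0  0  0  0
 C  0  1  1  1  1  1  1  1  1  1  1  1
 A  0  1  2  2  2  2  2  2  2  2  2  2
 G  0  1  2  2  2  2  2  3  3  3  3  3
 C  0  1  2  3  3  3  3  3  4  4  4  4
 A  0  1  2  3  3  3  3  3  4  4  4  4
 C  0  1  2  3  3  4  4  4  4  4  4  5
 T  0  1  2  3  4  4  5  5  5  5  5  5
 G  0  1  2  3  4  4  5  6  6  6  6  6
 G  0  1  2  3  4  4  5  6  6  6  7  7
 C  0  1  2  3  4  5  5  6  7  7  7  8
dp[10][11] = 8. One LCS (by backtracking along matches): CACCTGGC.

8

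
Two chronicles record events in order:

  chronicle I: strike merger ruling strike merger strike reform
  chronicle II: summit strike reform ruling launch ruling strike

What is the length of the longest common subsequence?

Pick strike at chronicle I[1]=chronicle II[2] → ruling at chronicle I[3]=chronicle II[6] → strike at chronicle I[6]=chronicle II[7]; all 3 events appear in both, in order. The LCS DP gives dp[7][7] = 3, so this is optimal.

3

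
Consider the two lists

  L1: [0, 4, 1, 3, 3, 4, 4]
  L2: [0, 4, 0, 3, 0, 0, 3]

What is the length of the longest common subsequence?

Pick 0 [1,1]; then 4 [2,2]; then 3 [4,4]; then 3 [5,7]; all 4 values appear in both, in order, and the DP table's final entry dp[7][7] is also 4, so no common subsequence is longer.

4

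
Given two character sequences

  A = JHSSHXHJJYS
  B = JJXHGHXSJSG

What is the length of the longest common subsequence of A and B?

Match J at A[1]=B[2] → H at A[2]=B[4] → H at A[5]=B[6] → X at A[6]=B[7] → J at A[9]=B[9] → S at A[11]=B[10] — 6 characters in the same relative order in both. dp[11][11] = 6 confirms this is the maximum.

6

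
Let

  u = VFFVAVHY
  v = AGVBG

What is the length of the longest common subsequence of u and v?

Match A at u[5]=v[1] → V at u[6]=v[3] — 2 characters in the same relative order in both, and the DP table's final entry dp[8][5] is also 2, so no common subsequence is longer.

2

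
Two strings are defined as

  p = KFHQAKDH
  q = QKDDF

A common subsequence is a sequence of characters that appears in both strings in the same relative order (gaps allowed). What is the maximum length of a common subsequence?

Let dp[i][j] be the LCS length of the first i characters of p and the first j characters of q. dp[i][j] = dp[i-1][j-1]+1 when the i-th and j-th characters match, else max(dp[i-1][j], dp[i][j-1]).
    ·  Q  K  D  D  F
 ·  0  0  0  0  0  0
 K  0  0  1  1  1  1
 F  0  0  1  1  1  2
 H  0  0  1  1  1  2
 Q  0  1  1  1  1  2
 A  0  1  1  1  1  2
 K  0  1  2  2  2  2
 D  0  1  2  3  3  3
 H  0  1  2  3  3  3
dp[8][5] = 3. One LCS (by backtracking along matches): QKD.

3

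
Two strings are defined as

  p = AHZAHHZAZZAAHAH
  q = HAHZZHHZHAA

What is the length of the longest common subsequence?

8

Pick A [1,2]; then H [2,3]; then Z [3,5]; then H [5,6]; then H [6,7]; then Z [7,8]; then A [12,10]; then A [14,11]; all 8 characters appear in both, in order. Since dp[15][11] = 8, nothing longer is possible.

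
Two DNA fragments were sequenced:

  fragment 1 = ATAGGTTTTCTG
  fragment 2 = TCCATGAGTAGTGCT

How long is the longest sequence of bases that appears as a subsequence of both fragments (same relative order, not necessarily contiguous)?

Pick A (fragment 1 #1, fragment 2 #4) → T (fragment 1 #2, fragment 2 #5) → A (fragment 1 #3, fragment 2 #7) → G (fragment 1 #4, fragment 2 #8) → G (fragment 1 #5, fragment 2 #11) → T (fragment 1 #6, fragment 2 #12) → C (fragment 1 #10, fragment 2 #14) → T (fragment 1 #11, fragment 2 #15); all 8 bases appear in both, in order, and the DP table's final entry dp[12][15] is also 8, so no common subsequence is longer.

8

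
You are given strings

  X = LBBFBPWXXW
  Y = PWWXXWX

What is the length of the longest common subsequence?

Let dp[i][j] be the LCS length of the first i characters of X and the first j characters of Y. dp[i][j] = dp[i-1][j-1]+1 when the i-th and j-th characters match, else max(dp[i-1][j], dp[i][j-1]).
    ·  P  W  W  X  X  W  X
 ·  0  0  0  0  0  0  0  0
 L  0  0  0  0  0  0  0  0
 B  0  0  0  0  0  0  0  0
 B  0  0  0  0  0  0  0  0
 F  0  0  0  0  0  0  0  0
 B  0  0  0  0  0  0  0  0
 P  0  1  1  1  1  1  1  1
 W  0  1  2  2  2  2  2  2
 X  0  1  2  2  3  3  3  3
 X  0  1  2  2  3  4  4  4
 W  0  1  2  3  3  4  5  5
dp[10][7] = 5. One LCS (by backtracking along matches): PWXXW.

5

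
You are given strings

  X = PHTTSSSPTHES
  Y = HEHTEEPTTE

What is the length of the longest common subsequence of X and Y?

5

Let dp[i][j] be the LCS length of the first i characters of X and the first j characters of Y. dp[i][j] = dp[i-1][j-1]+1 when the i-th and j-th characters match, else max(dp[i-1][j], dp[i][j-1]).
    ·  H  E  H  T  E  E  P  T  T  E
 ·  0  0  0  0  0  0  0  0  0  0  0
 P  0  0  0  0  0  0  0  1  1  1  1
 H  0  1  1  1  1  1  1  1  1  1  1
 T  0  1  1  1  2  2  2  2  2  2  2
 T  0  1  1  1  2  2  2  2  3  3  3
 S  0  1  1  1  2  2  2  2  3  3  3
 S  0  1  1  1  2  2  2  2  3  3  3
 S  0  1  1  1  2  2  2  2  3  3  3
 P  0  1  1  1  2  2  2  3  3  3  3
 T  0  1  1  1  2  2  2  3  4  4  4
 H  0  1  1  2  2  2  2  3  4  4  4
 E  0  1  2  2  2  3  3  3  4  4  5
 S  0  1  2  2  2  3  3  3  4  4  5
dp[12][10] = 5. One LCS (by backtracking along matches): HTTTE.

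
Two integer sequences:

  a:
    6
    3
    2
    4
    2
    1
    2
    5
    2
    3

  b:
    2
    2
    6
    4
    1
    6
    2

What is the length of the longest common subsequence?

4

Let dp[i][j] be the LCS length of the first i values of a and the first j values of b. dp[i][j] = dp[i-1][j-1]+1 when the i-th and j-th values match, else max(dp[i-1][j], dp[i][j-1]).
    ·  2  2  6  4  1  6  2
 ·  0  0  0  0  0  0  0  0
 6  0  0  0  1  1  1  1  1
 3  0  0  0  1  1  1  1  1
 2  0  1  1  1  1  1  1  2
 4  0  1  1  1  2  2  2  2
 2  0  1  2  2  2  2  2  3
 1  0  1  2  2  2  3  3  3
 2  0  1  2  2  2  3  3  4
 5  0  1  2  2  2  3  3  4
 2  0  1  2  2  2  3  3  4
 3  0  1  2  2  2  3  3  4
dp[10][7] = 4. One LCS (by backtracking along matches): 6, 4, 1, 2.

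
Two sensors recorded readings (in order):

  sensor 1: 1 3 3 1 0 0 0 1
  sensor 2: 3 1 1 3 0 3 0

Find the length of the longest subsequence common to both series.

One common subsequence of length 4: 1 (sensor 1 #1, sensor 2 #3) → 3 (sensor 1 #2, sensor 2 #4) → 3 (sensor 1 #3, sensor 2 #6) → 0 (sensor 1 #7, sensor 2 #7), and the DP table's final entry dp[8][7] is also 4, so no common subsequence is longer.

4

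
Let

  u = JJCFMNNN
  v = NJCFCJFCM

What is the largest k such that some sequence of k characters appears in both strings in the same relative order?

Match J (u #1, v #2) → J (u #2, v #6) → C (u #3, v #8) → M (u #5, v #9) — 4 characters in the same relative order in both, and the DP table's final entry dp[8][9] is also 4, so no common subsequence is longer.

4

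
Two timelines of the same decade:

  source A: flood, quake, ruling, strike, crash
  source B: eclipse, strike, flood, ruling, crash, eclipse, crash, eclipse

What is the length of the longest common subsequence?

3

Match flood at source A[1]=source B[3], ruling at source A[3]=source B[4], crash at source A[5]=source B[7] — 3 events in the same relative order in both. Since dp[5][8] = 3, nothing longer is possible.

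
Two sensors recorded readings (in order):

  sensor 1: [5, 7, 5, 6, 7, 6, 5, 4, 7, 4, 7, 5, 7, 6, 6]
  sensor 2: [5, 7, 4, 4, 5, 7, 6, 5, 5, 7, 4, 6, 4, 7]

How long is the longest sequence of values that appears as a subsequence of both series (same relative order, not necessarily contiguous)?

9

One common subsequence of length 9: 5 (sensor 1 #1, sensor 2 #1), then 7 (sensor 1 #2, sensor 2 #2), then 5 (sensor 1 #3, sensor 2 #5), then 7 (sensor 1 #5, sensor 2 #6), then 6 (sensor 1 #6, sensor 2 #7), then 5 (sensor 1 #7, sensor 2 #9), then 4 (sensor 1 #8, sensor 2 #11), then 4 (sensor 1 #10, sensor 2 #13), then 7 (sensor 1 #13, sensor 2 #14). Since dp[15][14] = 9, nothing longer is possible.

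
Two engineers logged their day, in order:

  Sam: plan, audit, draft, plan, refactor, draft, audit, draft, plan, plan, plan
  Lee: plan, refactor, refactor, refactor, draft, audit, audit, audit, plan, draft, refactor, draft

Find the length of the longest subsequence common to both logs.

One common subsequence of length 5: plan (Sam #1, Lee #1), audit (Sam #2, Lee #8), draft (Sam #3, Lee #10), refactor (Sam #5, Lee #11), draft (Sam #8, Lee #12), and the DP table's final entry dp[11][12] is also 5, so no common subsequence is longer.

5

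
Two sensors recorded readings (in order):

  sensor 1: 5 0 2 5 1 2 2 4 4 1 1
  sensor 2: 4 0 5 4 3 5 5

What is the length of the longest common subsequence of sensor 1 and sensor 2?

3

Let dp[i][j] be the LCS length of the first i values of sensor 1 and the first j values of sensor 2. dp[i][j] = dp[i-1][j-1]+1 when the i-th and j-th values match, else max(dp[i-1][j], dp[i][j-1]).
    ·  4  0  5  4  3  5  5
 ·  0  0  0  0  0  0  0  0
 5  0  0  0  1  1  1  1  1
 0  0  0  1  1  1  1  1  1
 2  0  0  1  1  1  1  1  1
 5  0  0  1  2  2  2  2  2
 1  0  0  1  2  2  2  2  2
 2  0  0  1  2  2  2  2  2
 2  0  0  1  2  2  2  2  2
 4  0  1  1  2  3  3  3  3
 4  0  1  1  2  3  3  3  3
 1  0  1  1  2  3  3  3  3
 1  0  1  1  2  3  3  3  3
dp[11][7] = 3. One LCS (by backtracking along matches): 0, 5, 4.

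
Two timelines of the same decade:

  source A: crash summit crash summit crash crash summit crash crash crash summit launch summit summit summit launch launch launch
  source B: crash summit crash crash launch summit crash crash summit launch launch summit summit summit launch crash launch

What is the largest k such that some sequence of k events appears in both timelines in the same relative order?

14

Pick crash [1,1], summit [2,2], crash [3,3], crash [5,4], summit [7,6], crash [9,7], crash [10,8], summit [11,9], launch [12,11], summit [13,12], summit [14,13], summit [15,14], launch [16,15], launch [18,17]; all 14 events appear in both, in order. dp[18][17] = 14 confirms this is the maximum.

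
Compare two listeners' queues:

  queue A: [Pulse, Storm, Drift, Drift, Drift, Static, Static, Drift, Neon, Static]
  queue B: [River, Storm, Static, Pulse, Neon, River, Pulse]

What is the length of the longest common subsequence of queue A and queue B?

3

Taking Storm [2,2], Static [6,3], Neon [9,5] gives a common subsequence of length 3, and the DP table's final entry dp[10][7] is also 3, so no common subsequence is longer.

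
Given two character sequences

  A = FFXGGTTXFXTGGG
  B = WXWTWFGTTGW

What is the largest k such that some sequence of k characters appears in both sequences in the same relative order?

5

Taking F (A #2, B #6) → G (A #5, B #7) → T (A #7, B #8) → T (A #11, B #9) → G (A #12, B #10) gives a common subsequence of length 5. Since dp[14][11] = 5, nothing longer is possible.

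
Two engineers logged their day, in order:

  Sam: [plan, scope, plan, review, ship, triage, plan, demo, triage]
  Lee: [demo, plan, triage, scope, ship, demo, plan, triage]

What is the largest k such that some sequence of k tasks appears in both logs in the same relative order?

One common subsequence of length 5: plan [1,2]; then scope [2,4]; then ship [5,5]; then plan [7,7]; then triage [9,8]. Since dp[9][8] = 5, nothing longer is possible.

5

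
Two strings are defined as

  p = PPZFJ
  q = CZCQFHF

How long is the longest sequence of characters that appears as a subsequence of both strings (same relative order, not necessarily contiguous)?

Match Z [3,2], F [4,7] — 2 characters in the same relative order in both. dp[5][7] = 2 confirms this is the maximum.

2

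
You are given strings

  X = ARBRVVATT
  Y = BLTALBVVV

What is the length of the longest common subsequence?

Taking A [1,4]; then B [3,6]; then V [5,8]; then V [6,9] gives a common subsequence of length 4. The LCS DP gives dp[9][9] = 4, so this is optimal.

4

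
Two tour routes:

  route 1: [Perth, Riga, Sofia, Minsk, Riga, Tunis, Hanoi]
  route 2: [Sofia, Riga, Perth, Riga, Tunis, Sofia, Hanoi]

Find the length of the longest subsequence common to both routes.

4

One common subsequence of length 4: Perth at route 1[1]=route 2[3], then Riga at route 1[2]=route 2[4], then Sofia at route 1[3]=route 2[6], then Hanoi at route 1[7]=route 2[7]. dp[7][7] = 4 confirms this is the maximum.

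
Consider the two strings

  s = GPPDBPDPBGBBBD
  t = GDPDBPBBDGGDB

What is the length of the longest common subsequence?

Taking G at s[1]=t[1] → P at s[3]=t[3] → D at s[4]=t[4] → B at s[5]=t[5] → P at s[6]=t[6] → D at s[7]=t[9] → G at s[10]=t[11] → B at s[13]=t[13] gives a common subsequence of length 8, and the DP table's final entry dp[14][13] is also 8, so no common subsequence is longer.

8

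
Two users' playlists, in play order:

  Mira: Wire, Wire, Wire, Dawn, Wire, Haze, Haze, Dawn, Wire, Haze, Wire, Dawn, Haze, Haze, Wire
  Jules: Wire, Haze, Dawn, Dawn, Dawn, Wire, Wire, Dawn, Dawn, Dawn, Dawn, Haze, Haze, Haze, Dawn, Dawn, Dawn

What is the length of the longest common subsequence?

Pick Wire at Mira[1]=Jules[1], then Wire at Mira[2]=Jules[6], then Wire at Mira[3]=Jules[7], then Dawn at Mira[4]=Jules[11], then Haze at Mira[6]=Jules[13], then Haze at Mira[7]=Jules[14], then Dawn at Mira[8]=Jules[16], then Dawn at Mira[12]=Jules[17]; all 8 songs appear in both, in order. dp[15][17] = 8 confirms this is the maximum.

8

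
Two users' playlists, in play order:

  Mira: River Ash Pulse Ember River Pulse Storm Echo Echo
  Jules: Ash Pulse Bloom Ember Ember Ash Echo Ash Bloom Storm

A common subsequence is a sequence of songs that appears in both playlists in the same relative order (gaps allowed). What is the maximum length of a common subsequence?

4

Taking Ash [2,1], then Pulse [3,2], then Ember [4,5], then Storm [7,10] gives a common subsequence of length 4. Since dp[9][10] = 4, nothing longer is possible.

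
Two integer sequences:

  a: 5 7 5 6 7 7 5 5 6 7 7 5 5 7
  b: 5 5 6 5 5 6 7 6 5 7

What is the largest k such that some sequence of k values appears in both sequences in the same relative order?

9

Taking 5 (a #1, b #1), then 5 (a #3, b #2), then 6 (a #4, b #3), then 5 (a #7, b #4), then 5 (a #8, b #5), then 6 (a #9, b #6), then 7 (a #10, b #7), then 5 (a #13, b #9), then 7 (a #14, b #10) gives a common subsequence of length 9, and the DP table's final entry dp[14][10] is also 9, so no common subsequence is longer.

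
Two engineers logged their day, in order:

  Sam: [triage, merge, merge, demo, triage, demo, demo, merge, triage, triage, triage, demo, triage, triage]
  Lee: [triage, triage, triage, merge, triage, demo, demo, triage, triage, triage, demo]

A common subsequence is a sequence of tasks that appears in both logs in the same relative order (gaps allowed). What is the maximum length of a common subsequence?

9

Match triage [1,3], then merge [3,4], then triage [5,5], then demo [6,6], then demo [7,7], then triage [9,8], then triage [10,9], then triage [11,10], then demo [12,11] — 9 tasks in the same relative order in both. dp[14][11] = 9 confirms this is the maximum.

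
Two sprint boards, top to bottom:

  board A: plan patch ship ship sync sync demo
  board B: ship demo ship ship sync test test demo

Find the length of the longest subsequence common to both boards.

4

Pick ship at board A[3]=board B[3], ship at board A[4]=board B[4], sync at board A[5]=board B[5], demo at board A[7]=board B[8]; all 4 tasks appear in both, in order, and the DP table's final entry dp[7][8] is also 4, so no common subsequence is longer.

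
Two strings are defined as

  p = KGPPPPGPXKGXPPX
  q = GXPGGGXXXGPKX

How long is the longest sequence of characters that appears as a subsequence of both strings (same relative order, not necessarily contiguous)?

7

Pick G at p[2]=q[1], P at p[3]=q[3], G at p[7]=q[6], X at p[9]=q[9], G at p[11]=q[10], P at p[13]=q[11], X at p[15]=q[13]; all 7 characters appear in both, in order. dp[15][13] = 7 confirms this is the maximum.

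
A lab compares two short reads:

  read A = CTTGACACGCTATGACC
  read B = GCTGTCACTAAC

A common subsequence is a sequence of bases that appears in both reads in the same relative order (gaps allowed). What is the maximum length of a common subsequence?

Pick C (read A #1, read B #2), then T (read A #2, read B #3), then T (read A #3, read B #5), then C (read A #6, read B #6), then A (read A #7, read B #7), then C (read A #10, read B #8), then T (read A #11, read B #9), then A (read A #12, read B #10), then A (read A #15, read B #11), then C (read A #17, read B #12); all 10 bases appear in both, in order. dp[17][12] = 10 confirms this is the maximum.

10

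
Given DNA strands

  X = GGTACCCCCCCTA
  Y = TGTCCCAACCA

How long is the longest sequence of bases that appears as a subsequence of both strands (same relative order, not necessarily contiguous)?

Let dp[i][j] be the LCS length of the first i bases of X and the first j bases of Y. dp[i][j] = dp[i-1][j-1]+1 when the i-th and j-th bases match, else max(dp[i-1][j], dp[i][j-1]).
    ·  T  G  T  C  C  C  A  A  C  C  A
 ·  0  0  0  0  0  0  0  0  0  0  0  0
 G  0  0  1  1  1  1  1  1  1  1  1  1
 G  0  0  1  1  1  1  1  1  1  1  1  1
 T  0  1  1  2  2  2  2  2  2  2  2  2
 A  0  1  1  2  2  2  2  3  3  3  3  3
 C  0  1  1  2  3  3  3  3  3  4  4  4
 C  0  1  1  2  3  4  4  4  4  4  5  5
 C  0  1  1  2  3  4  5  5  5  5  5  5
 C  0  1  1  2  3  4  5  5  5  6  6  6
 C  0  1  1  2  3  4  5  5  5  6  7  7
 C  0  1  1  2  3  4  5  5  5  6  7  7
 C  0  1  1  2  3  4  5  5  5  6  7  7
 T  0  1  1  2  3  4  5  5  5  6  7  7
 A  0  1  1  2  3  4  5  6  6  6  7  8
dp[13][11] = 8. One LCS (by backtracking along matches): GTCCCCCA.

8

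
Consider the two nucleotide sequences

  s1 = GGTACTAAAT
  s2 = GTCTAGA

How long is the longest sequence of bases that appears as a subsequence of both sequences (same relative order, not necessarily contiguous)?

6

Taking G at s1[2]=s2[1] → T at s1[3]=s2[2] → C at s1[5]=s2[3] → T at s1[6]=s2[4] → A at s1[7]=s2[5] → A at s1[9]=s2[7] gives a common subsequence of length 6. Since dp[10][7] = 6, nothing longer is possible.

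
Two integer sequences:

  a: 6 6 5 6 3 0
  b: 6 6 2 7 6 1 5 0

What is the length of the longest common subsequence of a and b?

4

Taking 6 at a[1]=b[2], then 6 at a[2]=b[5], then 5 at a[3]=b[7], then 0 at a[6]=b[8] gives a common subsequence of length 4. The LCS DP gives dp[6][8] = 4, so this is optimal.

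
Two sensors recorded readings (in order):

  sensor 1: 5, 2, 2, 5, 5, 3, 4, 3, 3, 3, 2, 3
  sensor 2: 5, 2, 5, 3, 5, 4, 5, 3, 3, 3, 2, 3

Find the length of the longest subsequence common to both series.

10

Let dp[i][j] be the LCS length of the first i values of sensor 1 and the first j values of sensor 2. dp[i][j] = dp[i-1][j-1]+1 when the i-th and j-th values match, else max(dp[i-1][j], dp[i][j-1]).
    ·  5  2  5  3  5  4  5  3  3  3  2  3
 ·  0  0  0  0  0  0  0  0  0  0  0  0  0
 5  0  1  1  1  1  1  1  1  1  1  1  1  1
 2  0  1  2  2  2  2  2  2  2  2  2  2  2
 2  0  1  2  2  2  2  2  2  2  2  2  3  3
 5  0  1  2  3  3  3  3  3  3  3  3  3  3
 5  0  1  2  3  3  4  4  4  4  4  4  4  4
 3  0  1  2  3  4  4  4  4  5  5  5  5  5
 4  0  1  2  3  4  4  5  5  5  5  5  5  5
 3  0  1  2  3  4  4  5  5  6  6  6  6  6
 3  0  1  2  3  4  4  5  5  6  7  7  7  7
 3  0  1  2  3  4  4  5  5  6  7  8  8  8
 2  0  1  2  3  4  4  5  5  6  7  8  9  9
 3  0  1  2  3  4  4  5  5  6  7  8  9 10
dp[12][12] = 10. One LCS (by backtracking along matches): 5, 2, 5, 5, 4, 3, 3, 3, 2, 3.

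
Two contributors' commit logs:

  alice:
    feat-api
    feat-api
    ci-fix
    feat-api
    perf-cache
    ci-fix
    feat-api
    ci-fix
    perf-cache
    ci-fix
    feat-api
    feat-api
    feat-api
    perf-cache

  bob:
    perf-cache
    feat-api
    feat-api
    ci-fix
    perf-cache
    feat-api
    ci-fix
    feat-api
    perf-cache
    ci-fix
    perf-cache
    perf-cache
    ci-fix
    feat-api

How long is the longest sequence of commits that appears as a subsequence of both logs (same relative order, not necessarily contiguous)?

Match feat-api [1,2], then feat-api [2,3], then ci-fix [3,4], then feat-api [4,6], then ci-fix [6,7], then feat-api [7,8], then ci-fix [8,10], then perf-cache [9,12], then ci-fix [10,13], then feat-api [13,14] — 10 commits in the same relative order in both. dp[14][14] = 10 confirms this is the maximum.

10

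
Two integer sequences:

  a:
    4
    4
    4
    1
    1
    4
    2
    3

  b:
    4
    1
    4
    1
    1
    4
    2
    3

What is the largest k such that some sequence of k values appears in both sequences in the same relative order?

Let dp[i][j] be the LCS length of the first i values of a and the first j values of b. dp[i][j] = dp[i-1][j-1]+1 when the i-th and j-th values match, else max(dp[i-1][j], dp[i][j-1]).
    ·  4  1  4  1  1  4  2  3
 ·  0  0  0  0  0  0  0  0  0
 4  0  1  1  1  1  1  1  1  1
 4  0  1  1  2  2  2  2  2  2
 4  0  1  1  2  2  2  3  3  3
 1  0  1  2  2  3  3  3  3  3
 1  0  1  2  2  3  4  4  4  4
 4  0  1  2  3  3  4  5  5  5
 2  0  1  2  3  3  4  5  6  6
 3  0  1  2  3  3  4  5  6  7
dp[8][8] = 7. One LCS (by backtracking along matches): 4, 4, 1, 1, 4, 2, 3.

7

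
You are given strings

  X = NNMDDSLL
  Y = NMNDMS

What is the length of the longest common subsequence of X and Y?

4

Match N (X #1, Y #1), N (X #2, Y #3), M (X #3, Y #5), S (X #6, Y #6) — 4 characters in the same relative order in both. The LCS DP gives dp[8][6] = 4, so this is optimal.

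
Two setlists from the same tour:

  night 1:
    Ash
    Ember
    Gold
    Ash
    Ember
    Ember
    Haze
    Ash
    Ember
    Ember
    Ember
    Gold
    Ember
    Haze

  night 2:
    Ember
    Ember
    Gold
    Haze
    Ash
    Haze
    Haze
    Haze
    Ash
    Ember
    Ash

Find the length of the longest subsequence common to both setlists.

6

Pick Ember at night 1[2]=night 2[2] → Gold at night 1[3]=night 2[3] → Ash at night 1[4]=night 2[5] → Haze at night 1[7]=night 2[8] → Ash at night 1[8]=night 2[9] → Ember at night 1[9]=night 2[10]; all 6 songs appear in both, in order. dp[14][11] = 6 confirms this is the maximum.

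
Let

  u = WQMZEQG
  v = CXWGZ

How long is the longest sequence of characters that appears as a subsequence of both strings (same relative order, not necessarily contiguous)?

One common subsequence of length 2: W (u #1, v #3) → Z (u #4, v #5). Since dp[7][5] = 2, nothing longer is possible.

2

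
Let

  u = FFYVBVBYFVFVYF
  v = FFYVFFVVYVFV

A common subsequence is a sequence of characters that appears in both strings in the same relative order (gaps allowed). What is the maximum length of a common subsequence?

9

Taking F (u #1, v #1); then F (u #2, v #2); then Y (u #3, v #3); then V (u #4, v #7); then V (u #6, v #8); then Y (u #8, v #9); then V (u #10, v #10); then F (u #11, v #11); then V (u #12, v #12) gives a common subsequence of length 9. The LCS DP gives dp[14][12] = 9, so this is optimal.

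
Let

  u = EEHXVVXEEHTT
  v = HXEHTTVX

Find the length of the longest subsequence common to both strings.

6

Pick H (u #3, v #1), then X (u #7, v #2), then E (u #9, v #3), then H (u #10, v #4), then T (u #11, v #5), then T (u #12, v #6); all 6 characters appear in both, in order, and the DP table's final entry dp[12][8] is also 6, so no common subsequence is longer.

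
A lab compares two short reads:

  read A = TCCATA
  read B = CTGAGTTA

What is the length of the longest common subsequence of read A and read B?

Let dp[i][j] be the LCS length of the first i bases of read A and the first j bases of read B. dp[i][j] = dp[i-1][j-1]+1 when the i-th and j-th bases match, else max(dp[i-1][j], dp[i][j-1]).
    ·  C  T  G  A  G  T  T  A
 ·  0  0  0  0  0  0  0  0  0
 T  0  0  1  1  1  1  1  1  1
 C  0  1  1  1  1  1  1  1  1
 C  0  1  1  1  1  1  1  1  1
 A  0  1  1  1  2  2  2  2  2
 T  0  1  2  2  2  2  3  3  3
 A  0  1  2  2  3  3  3  3  4
dp[6][8] = 4. One LCS (by backtracking along matches): TATA.

4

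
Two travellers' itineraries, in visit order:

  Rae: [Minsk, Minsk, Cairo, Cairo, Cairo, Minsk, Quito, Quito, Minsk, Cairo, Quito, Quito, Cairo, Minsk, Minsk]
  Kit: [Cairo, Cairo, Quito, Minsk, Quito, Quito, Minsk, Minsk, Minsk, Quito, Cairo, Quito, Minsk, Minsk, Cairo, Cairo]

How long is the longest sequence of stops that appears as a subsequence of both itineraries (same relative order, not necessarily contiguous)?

One common subsequence of length 10: Cairo at Rae[3]=Kit[1] → Cairo at Rae[4]=Kit[2] → Minsk at Rae[6]=Kit[4] → Quito at Rae[7]=Kit[5] → Quito at Rae[8]=Kit[6] → Minsk at Rae[9]=Kit[9] → Cairo at Rae[10]=Kit[11] → Quito at Rae[12]=Kit[12] → Minsk at Rae[14]=Kit[13] → Minsk at Rae[15]=Kit[14]. dp[15][16] = 10 confirms this is the maximum.

10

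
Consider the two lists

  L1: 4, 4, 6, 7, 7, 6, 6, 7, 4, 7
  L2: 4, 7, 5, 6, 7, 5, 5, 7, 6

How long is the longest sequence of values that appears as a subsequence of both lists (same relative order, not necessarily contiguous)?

One common subsequence of length 5: 4 at L1[1]=L2[1]; then 6 at L1[3]=L2[4]; then 7 at L1[4]=L2[5]; then 7 at L1[5]=L2[8]; then 6 at L1[7]=L2[9]. The LCS DP gives dp[10][9] = 5, so this is optimal.

5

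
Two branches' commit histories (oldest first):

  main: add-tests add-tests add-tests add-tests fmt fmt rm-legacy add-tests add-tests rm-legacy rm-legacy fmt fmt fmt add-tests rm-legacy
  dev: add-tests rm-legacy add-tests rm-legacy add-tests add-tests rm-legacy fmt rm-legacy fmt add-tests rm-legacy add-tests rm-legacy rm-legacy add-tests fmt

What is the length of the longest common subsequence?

11

Taking add-tests (main #1, dev #1) → add-tests (main #2, dev #3) → add-tests (main #3, dev #5) → add-tests (main #4, dev #6) → fmt (main #5, dev #8) → fmt (main #6, dev #10) → rm-legacy (main #7, dev #12) → add-tests (main #9, dev #13) → rm-legacy (main #10, dev #14) → rm-legacy (main #11, dev #15) → fmt (main #14, dev #17) gives a common subsequence of length 11. Since dp[16][17] = 11, nothing longer is possible.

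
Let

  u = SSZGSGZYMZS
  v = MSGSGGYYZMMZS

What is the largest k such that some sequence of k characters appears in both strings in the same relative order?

8

Match S at u[1]=v[2] → S at u[2]=v[4] → G at u[4]=v[5] → G at u[6]=v[6] → Z at u[7]=v[9] → M at u[9]=v[11] → Z at u[10]=v[12] → S at u[11]=v[13] — 8 characters in the same relative order in both. The LCS DP gives dp[11][13] = 8, so this is optimal.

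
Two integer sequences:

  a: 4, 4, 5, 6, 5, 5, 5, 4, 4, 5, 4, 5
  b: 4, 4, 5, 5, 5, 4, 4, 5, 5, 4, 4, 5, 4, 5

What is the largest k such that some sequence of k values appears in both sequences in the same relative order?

11

Taking 4 [1,1], then 4 [2,2], then 5 [3,4], then 5 [5,5], then 5 [6,8], then 5 [7,9], then 4 [8,10], then 4 [9,11], then 5 [10,12], then 4 [11,13], then 5 [12,14] gives a common subsequence of length 11. Since dp[12][14] = 11, nothing longer is possible.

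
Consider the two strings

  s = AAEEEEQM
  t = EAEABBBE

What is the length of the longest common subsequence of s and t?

3

One common subsequence of length 3: A [1,2]; then A [2,4]; then E [6,8], and the DP table's final entry dp[8][8] is also 3, so no common subsequence is longer.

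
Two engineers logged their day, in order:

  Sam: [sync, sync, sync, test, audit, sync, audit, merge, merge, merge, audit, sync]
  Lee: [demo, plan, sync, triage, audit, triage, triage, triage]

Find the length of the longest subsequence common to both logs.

Match sync [1,3], then audit [5,5] — 2 tasks in the same relative order in both. Since dp[12][8] = 2, nothing longer is possible.

2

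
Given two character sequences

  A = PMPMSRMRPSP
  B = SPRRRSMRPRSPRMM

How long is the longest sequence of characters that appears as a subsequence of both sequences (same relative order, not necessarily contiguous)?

7

Match P (A #1, B #2) → S (A #5, B #6) → M (A #7, B #7) → R (A #8, B #8) → P (A #9, B #9) → S (A #10, B #11) → P (A #11, B #12) — 7 characters in the same relative order in both. dp[11][15] = 7 confirms this is the maximum.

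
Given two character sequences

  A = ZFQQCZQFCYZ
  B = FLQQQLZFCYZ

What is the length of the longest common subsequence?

8

Let dp[i][j] be the LCS length of the first i characters of A and the first j characters of B. dp[i][j] = dp[i-1][j-1]+1 when the i-th and j-th characters match, else max(dp[i-1][j], dp[i][j-1]).
    ·  F  L  Q  Q  Q  L  Z  F  C  Y  Z
 ·  0  0  0  0  0  0  0  0  0  0  0  0
 Z  0  0  0  0  0  0  0  1  1  1  1  1
 F  0  1  1  1  1  1  1  1  2  2  2  2
 Q  0  1  1  2  2  2  2  2  2  2  2  2
 Q  0  1  1  2  3  3  3  3  3  3  3  3
 C  0  1  1  2  3  3  3  3  3  4  4  4
 Z  0  1  1  2  3  3  3  4  4  4  4  5
 Q  0  1  1  2  3  4  4  4  4  4  4  5
 F  0  1  1  2  3  4  4  4  5  5  5  5
 C  0  1  1  2  3  4  4  4  5  6  6  6
 Y  0  1  1  2  3  4  4  4  5  6  7  7
 Z  0  1  1  2  3  4  4  5  5  6  7  8
dp[11][11] = 8. One LCS (by backtracking along matches): FQQZFCYZ.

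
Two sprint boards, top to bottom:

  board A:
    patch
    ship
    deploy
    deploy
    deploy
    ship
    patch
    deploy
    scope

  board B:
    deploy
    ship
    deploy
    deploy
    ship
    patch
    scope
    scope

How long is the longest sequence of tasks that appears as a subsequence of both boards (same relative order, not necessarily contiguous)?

Match ship (board A #2, board B #2); then deploy (board A #4, board B #3); then deploy (board A #5, board B #4); then ship (board A #6, board B #5); then patch (board A #7, board B #6); then scope (board A #9, board B #8) — 6 tasks in the same relative order in both. dp[9][8] = 6 confirms this is the maximum.

6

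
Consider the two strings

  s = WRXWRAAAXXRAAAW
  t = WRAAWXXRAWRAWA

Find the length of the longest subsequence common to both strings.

One common subsequence of length 10: W (s #4, t #1), R (s #5, t #2), A (s #6, t #3), A (s #7, t #4), X (s #9, t #6), X (s #10, t #7), R (s #11, t #8), A (s #12, t #9), A (s #13, t #12), A (s #14, t #14), and the DP table's final entry dp[15][14] is also 10, so no common subsequence is longer.

10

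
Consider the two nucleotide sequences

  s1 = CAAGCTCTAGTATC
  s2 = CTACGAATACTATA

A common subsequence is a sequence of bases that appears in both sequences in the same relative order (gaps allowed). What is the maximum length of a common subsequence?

9

Pick C [1,4]; then A [2,6]; then A [3,7]; then T [6,8]; then C [7,10]; then T [8,11]; then A [9,12]; then T [11,13]; then A [12,14]; all 9 bases appear in both, in order. Since dp[14][14] = 9, nothing longer is possible.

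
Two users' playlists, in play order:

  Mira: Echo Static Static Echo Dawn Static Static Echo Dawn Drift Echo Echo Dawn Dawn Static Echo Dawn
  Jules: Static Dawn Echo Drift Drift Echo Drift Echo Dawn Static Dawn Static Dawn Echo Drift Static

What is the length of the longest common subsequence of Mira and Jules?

10

One common subsequence of length 10: Static (Mira #3, Jules #1), Dawn (Mira #5, Jules #2), Echo (Mira #8, Jules #3), Drift (Mira #10, Jules #5), Echo (Mira #11, Jules #6), Echo (Mira #12, Jules #8), Dawn (Mira #13, Jules #9), Dawn (Mira #14, Jules #11), Static (Mira #15, Jules #12), Echo (Mira #16, Jules #14). Since dp[17][16] = 10, nothing longer is possible.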